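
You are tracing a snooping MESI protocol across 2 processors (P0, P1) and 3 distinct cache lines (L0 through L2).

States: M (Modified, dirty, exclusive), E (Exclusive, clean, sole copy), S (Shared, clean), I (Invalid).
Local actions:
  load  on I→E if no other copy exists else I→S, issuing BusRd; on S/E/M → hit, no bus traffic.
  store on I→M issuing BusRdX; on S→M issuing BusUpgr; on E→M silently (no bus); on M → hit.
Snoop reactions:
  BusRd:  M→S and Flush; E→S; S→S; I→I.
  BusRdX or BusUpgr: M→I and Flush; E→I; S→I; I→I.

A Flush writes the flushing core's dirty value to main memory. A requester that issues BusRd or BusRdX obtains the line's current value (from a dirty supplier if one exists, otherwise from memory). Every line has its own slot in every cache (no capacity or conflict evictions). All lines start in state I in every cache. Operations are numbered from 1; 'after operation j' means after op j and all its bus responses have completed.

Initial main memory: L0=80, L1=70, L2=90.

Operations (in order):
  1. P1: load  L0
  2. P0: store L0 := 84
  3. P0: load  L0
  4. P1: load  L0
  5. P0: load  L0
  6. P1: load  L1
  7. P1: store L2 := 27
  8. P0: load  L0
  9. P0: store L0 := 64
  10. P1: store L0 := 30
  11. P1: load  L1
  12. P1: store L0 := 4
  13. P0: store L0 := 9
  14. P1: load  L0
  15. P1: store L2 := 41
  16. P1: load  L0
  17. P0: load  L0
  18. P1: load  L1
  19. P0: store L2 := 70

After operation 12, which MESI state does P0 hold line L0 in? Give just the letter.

state = I

[1] P1: load  L0 | P0:I, P1:E(80) | bus: BusRd
[2] P0: store L0 := 84 | P0:M(84), P1:I | bus: BusRdX
[3] P0: load  L0 | P0:M(84), P1:I | bus: none
[4] P1: load  L0 | P0:S(84), P1:S(84) | bus: BusRd,Flush
[5] P0: load  L0 | P0:S(84), P1:S(84) | bus: none
[6] P1: load  L1 | P0:I, P1:E(70) | bus: BusRd
[7] P1: store L2 := 27 | P0:I, P1:M(27) | bus: BusRdX
[8] P0: load  L0 | P0:S(84), P1:S(84) | bus: none
[9] P0: store L0 := 64 | P0:M(64), P1:I | bus: BusUpgr
[10] P1: store L0 := 30 | P0:I, P1:M(30) | bus: BusRdX,Flush
[11] P1: load  L1 | P0:I, P1:E(70) | bus: none
[12] P1: store L0 := 4 | P0:I, P1:M(4) | bus: none
[13] P0: store L0 := 9 | P0:M(9), P1:I | bus: BusRdX,Flush
[14] P1: load  L0 | P0:S(9), P1:S(9) | bus: BusRd,Flush
[15] P1: store L2 := 41 | P0:I, P1:M(41) | bus: none
[16] P1: load  L0 | P0:S(9), P1:S(9) | bus: none
[17] P0: load  L0 | P0:S(9), P1:S(9) | bus: none
[18] P1: load  L1 | P0:I, P1:E(70) | bus: none
[19] P0: store L2 := 70 | P0:M(70), P1:I | bus: BusRdX,Flush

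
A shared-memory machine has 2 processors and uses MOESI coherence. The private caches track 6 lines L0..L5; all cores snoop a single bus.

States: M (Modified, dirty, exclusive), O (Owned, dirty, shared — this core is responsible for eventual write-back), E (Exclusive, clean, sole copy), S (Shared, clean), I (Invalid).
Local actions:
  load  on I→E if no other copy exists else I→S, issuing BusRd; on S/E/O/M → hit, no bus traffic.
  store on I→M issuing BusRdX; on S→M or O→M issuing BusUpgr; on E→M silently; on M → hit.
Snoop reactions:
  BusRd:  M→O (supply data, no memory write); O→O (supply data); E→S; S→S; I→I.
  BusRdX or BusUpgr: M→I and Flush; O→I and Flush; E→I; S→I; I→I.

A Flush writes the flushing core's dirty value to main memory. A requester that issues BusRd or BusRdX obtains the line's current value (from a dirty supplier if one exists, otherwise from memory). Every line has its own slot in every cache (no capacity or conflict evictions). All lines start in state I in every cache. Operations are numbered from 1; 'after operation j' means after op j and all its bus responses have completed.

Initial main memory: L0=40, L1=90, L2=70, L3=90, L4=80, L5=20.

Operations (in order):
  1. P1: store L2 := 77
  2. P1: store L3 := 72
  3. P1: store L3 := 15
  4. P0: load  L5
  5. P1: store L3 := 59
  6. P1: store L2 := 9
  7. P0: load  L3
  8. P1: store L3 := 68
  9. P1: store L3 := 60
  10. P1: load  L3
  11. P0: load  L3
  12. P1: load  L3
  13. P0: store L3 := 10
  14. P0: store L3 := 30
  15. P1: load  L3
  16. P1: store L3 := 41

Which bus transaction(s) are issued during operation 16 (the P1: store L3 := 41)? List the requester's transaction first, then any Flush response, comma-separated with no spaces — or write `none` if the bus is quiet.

  op1 P1: store L2 := 77 → I/M on L2; bus BusRdX; mem=70
  op2 P1: store L3 := 72 → I/M on L3; bus BusRdX; mem=90
  op3 P1: store L3 := 15 → I/M on L3; bus (none); mem=90
  op4 P0: load  L5 → E/I on L5; bus BusRd; mem=20
  op5 P1: store L3 := 59 → I/M on L3; bus (none); mem=90
  op6 P1: store L2 := 9 → I/M on L2; bus (none); mem=70
  op7 P0: load  L3 → S/O on L3; bus BusRd; mem=90
  op8 P1: store L3 := 68 → I/M on L3; bus BusUpgr; mem=90
  op9 P1: store L3 := 60 → I/M on L3; bus (none); mem=90
  op10 P1: load  L3 → I/M on L3; bus (none); mem=90
  op11 P0: load  L3 → S/O on L3; bus BusRd; mem=90
  op12 P1: load  L3 → S/O on L3; bus (none); mem=90
  op13 P0: store L3 := 10 → M/I on L3; bus BusUpgr Flush; mem=60
  op14 P0: store L3 := 30 → M/I on L3; bus (none); mem=60
  op15 P1: load  L3 → O/S on L3; bus BusRd; mem=60
  op16 P1: store L3 := 41 → I/M on L3; bus BusUpgr Flush; mem=30

bus = BusUpgr,Flush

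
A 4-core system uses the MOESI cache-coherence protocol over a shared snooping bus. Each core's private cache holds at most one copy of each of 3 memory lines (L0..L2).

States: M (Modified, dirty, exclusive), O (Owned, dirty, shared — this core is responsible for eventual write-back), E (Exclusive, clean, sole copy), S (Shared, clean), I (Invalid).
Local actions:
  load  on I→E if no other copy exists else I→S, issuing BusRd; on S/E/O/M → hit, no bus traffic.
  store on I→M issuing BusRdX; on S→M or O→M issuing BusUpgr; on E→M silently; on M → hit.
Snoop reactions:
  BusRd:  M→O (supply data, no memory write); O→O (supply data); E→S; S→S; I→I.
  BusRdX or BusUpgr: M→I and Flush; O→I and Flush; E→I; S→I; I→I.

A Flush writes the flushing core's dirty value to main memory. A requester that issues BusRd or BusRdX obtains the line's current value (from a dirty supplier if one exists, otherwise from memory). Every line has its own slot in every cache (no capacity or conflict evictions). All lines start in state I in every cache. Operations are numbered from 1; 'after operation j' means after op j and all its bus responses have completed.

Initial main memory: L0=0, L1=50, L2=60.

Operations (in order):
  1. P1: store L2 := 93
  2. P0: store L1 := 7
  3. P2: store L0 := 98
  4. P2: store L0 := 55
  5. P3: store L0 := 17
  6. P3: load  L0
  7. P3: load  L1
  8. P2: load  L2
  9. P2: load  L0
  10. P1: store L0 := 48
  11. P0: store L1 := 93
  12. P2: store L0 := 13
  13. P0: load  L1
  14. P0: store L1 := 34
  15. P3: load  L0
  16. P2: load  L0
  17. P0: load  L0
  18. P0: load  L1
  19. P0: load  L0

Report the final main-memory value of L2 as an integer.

1. P1: store L2 := 93  bus=[BusRdX]  L2: P0=I P1=M P2=I P3=I  mem[L2]=60
2. P0: store L1 := 7  bus=[BusRdX]  L1: P0=M P1=I P2=I P3=I  mem[L1]=50
3. P2: store L0 := 98  bus=[BusRdX]  L0: P0=I P1=I P2=M P3=I  mem[L0]=0
4. P2: store L0 := 55  bus=[-]  L0: P0=I P1=I P2=M P3=I  mem[L0]=0
5. P3: store L0 := 17  bus=[BusRdX,Flush]  L0: P0=I P1=I P2=I P3=M  mem[L0]=55
6. P3: load  L0  bus=[-]  L0: P0=I P1=I P2=I P3=M  mem[L0]=55
7. P3: load  L1  bus=[BusRd]  L1: P0=O P1=I P2=I P3=S  mem[L1]=50
8. P2: load  L2  bus=[BusRd]  L2: P0=I P1=O P2=S P3=I  mem[L2]=60
9. P2: load  L0  bus=[BusRd]  L0: P0=I P1=I P2=S P3=O  mem[L0]=55
10. P1: store L0 := 48  bus=[BusRdX,Flush]  L0: P0=I P1=M P2=I P3=I  mem[L0]=17
11. P0: store L1 := 93  bus=[BusUpgr]  L1: P0=M P1=I P2=I P3=I  mem[L1]=50
12. P2: store L0 := 13  bus=[BusRdX,Flush]  L0: P0=I P1=I P2=M P3=I  mem[L0]=48
13. P0: load  L1  bus=[-]  L1: P0=M P1=I P2=I P3=I  mem[L1]=50
14. P0: store L1 := 34  bus=[-]  L1: P0=M P1=I P2=I P3=I  mem[L1]=50
15. P3: load  L0  bus=[BusRd]  L0: P0=I P1=I P2=O P3=S  mem[L0]=48
16. P2: load  L0  bus=[-]  L0: P0=I P1=I P2=O P3=S  mem[L0]=48
17. P0: load  L0  bus=[BusRd]  L0: P0=S P1=I P2=O P3=S  mem[L0]=48
18. P0: load  L1  bus=[-]  L1: P0=M P1=I P2=I P3=I  mem[L1]=50
19. P0: load  L0  bus=[-]  L0: P0=S P1=I P2=O P3=S  mem[L0]=48

memory[L2] = 60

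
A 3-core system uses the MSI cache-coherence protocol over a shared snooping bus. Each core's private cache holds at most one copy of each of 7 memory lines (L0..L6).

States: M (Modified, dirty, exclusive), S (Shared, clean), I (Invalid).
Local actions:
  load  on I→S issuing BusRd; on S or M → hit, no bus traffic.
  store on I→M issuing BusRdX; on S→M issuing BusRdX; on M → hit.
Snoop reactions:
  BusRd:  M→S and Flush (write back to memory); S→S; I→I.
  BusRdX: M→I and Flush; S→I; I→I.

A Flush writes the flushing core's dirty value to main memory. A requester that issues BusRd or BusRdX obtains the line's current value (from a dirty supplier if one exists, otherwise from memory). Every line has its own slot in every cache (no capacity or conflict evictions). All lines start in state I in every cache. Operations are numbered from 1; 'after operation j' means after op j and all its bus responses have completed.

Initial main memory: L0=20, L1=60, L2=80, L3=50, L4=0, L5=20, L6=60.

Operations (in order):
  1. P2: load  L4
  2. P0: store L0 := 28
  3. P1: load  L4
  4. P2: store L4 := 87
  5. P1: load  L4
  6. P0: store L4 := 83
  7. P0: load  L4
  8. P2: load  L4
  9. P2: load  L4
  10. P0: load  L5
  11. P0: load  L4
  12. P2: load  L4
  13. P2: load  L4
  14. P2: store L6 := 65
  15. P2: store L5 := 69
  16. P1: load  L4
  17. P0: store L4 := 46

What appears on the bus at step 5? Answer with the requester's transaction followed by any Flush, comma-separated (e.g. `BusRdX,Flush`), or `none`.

1. P2: load  L4  bus=[BusRd]  L4: P0=I P1=I P2=S  mem[L4]=0
2. P0: store L0 := 28  bus=[BusRdX]  L0: P0=M P1=I P2=I  mem[L0]=20
3. P1: load  L4  bus=[BusRd]  L4: P0=I P1=S P2=S  mem[L4]=0
4. P2: store L4 := 87  bus=[BusRdX]  L4: P0=I P1=I P2=M  mem[L4]=0
5. P1: load  L4  bus=[BusRd,Flush]  L4: P0=I P1=S P2=S  mem[L4]=87
6. P0: store L4 := 83  bus=[BusRdX]  L4: P0=M P1=I P2=I  mem[L4]=87
7. P0: load  L4  bus=[-]  L4: P0=M P1=I P2=I  mem[L4]=87
8. P2: load  L4  bus=[BusRd,Flush]  L4: P0=S P1=I P2=S  mem[L4]=83
9. P2: load  L4  bus=[-]  L4: P0=S P1=I P2=S  mem[L4]=83
10. P0: load  L5  bus=[BusRd]  L5: P0=S P1=I P2=I  mem[L5]=20
11. P0: load  L4  bus=[-]  L4: P0=S P1=I P2=S  mem[L4]=83
12. P2: load  L4  bus=[-]  L4: P0=S P1=I P2=S  mem[L4]=83
13. P2: load  L4  bus=[-]  L4: P0=S P1=I P2=S  mem[L4]=83
14. P2: store L6 := 65  bus=[BusRdX]  L6: P0=I P1=I P2=M  mem[L6]=60
15. P2: store L5 := 69  bus=[BusRdX]  L5: P0=I P1=I P2=M  mem[L5]=20
16. P1: load  L4  bus=[BusRd]  L4: P0=S P1=S P2=S  mem[L4]=83
17. P0: store L4 := 46  bus=[BusRdX]  L4: P0=M P1=I P2=I  mem[L4]=83

bus = BusRd,Flush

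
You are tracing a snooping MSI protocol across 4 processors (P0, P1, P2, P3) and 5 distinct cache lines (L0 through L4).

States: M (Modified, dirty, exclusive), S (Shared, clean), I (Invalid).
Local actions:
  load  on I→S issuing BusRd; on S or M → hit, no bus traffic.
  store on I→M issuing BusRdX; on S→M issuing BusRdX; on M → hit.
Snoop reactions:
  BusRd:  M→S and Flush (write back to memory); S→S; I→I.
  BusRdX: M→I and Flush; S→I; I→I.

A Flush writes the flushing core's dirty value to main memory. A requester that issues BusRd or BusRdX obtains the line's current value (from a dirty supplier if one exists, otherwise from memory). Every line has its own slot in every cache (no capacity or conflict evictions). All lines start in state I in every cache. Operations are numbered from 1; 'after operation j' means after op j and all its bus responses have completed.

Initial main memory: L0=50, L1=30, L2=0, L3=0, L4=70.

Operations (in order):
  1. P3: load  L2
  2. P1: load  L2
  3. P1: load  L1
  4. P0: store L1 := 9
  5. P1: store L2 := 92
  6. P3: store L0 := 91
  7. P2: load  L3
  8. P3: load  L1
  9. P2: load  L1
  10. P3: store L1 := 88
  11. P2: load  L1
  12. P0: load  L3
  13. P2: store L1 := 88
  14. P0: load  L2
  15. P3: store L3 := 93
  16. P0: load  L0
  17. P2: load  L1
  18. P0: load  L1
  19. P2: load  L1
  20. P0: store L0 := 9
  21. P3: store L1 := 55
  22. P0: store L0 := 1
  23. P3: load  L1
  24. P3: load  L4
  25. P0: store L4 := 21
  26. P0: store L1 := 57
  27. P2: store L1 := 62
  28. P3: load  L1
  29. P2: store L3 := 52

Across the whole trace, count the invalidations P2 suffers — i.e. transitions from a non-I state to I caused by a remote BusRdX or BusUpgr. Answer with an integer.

invalidations = 3

step 1: P3: load  L2  ⟶  IIIS  (L2)  txn=BusRd  M[L2]=0
step 2: P1: load  L2  ⟶  ISIS  (L2)  txn=BusRd  M[L2]=0
step 3: P1: load  L1  ⟶  ISII  (L1)  txn=BusRd  M[L1]=30
step 4: P0: store L1 := 9  ⟶  MIII  (L1)  txn=BusRdX  M[L1]=30
step 5: P1: store L2 := 92  ⟶  IMII  (L2)  txn=BusRdX  M[L2]=0
step 6: P3: store L0 := 91  ⟶  IIIM  (L0)  txn=BusRdX  M[L0]=50
step 7: P2: load  L3  ⟶  IISI  (L3)  txn=BusRd  M[L3]=0
step 8: P3: load  L1  ⟶  SIIS  (L1)  txn=BusRd+Flush  M[L1]=9
step 9: P2: load  L1  ⟶  SISS  (L1)  txn=BusRd  M[L1]=9
step 10: P3: store L1 := 88  ⟶  IIIM  (L1)  txn=BusRdX  M[L1]=9
step 11: P2: load  L1  ⟶  IISS  (L1)  txn=BusRd+Flush  M[L1]=88
step 12: P0: load  L3  ⟶  SISI  (L3)  txn=BusRd  M[L3]=0
step 13: P2: store L1 := 88  ⟶  IIMI  (L1)  txn=BusRdX  M[L1]=88
step 14: P0: load  L2  ⟶  SSII  (L2)  txn=BusRd+Flush  M[L2]=92
step 15: P3: store L3 := 93  ⟶  IIIM  (L3)  txn=BusRdX  M[L3]=0
step 16: P0: load  L0  ⟶  SIIS  (L0)  txn=BusRd+Flush  M[L0]=91
step 17: P2: load  L1  ⟶  IIMI  (L1)  txn=∅  M[L1]=88
step 18: P0: load  L1  ⟶  SISI  (L1)  txn=BusRd+Flush  M[L1]=88
step 19: P2: load  L1  ⟶  SISI  (L1)  txn=∅  M[L1]=88
step 20: P0: store L0 := 9  ⟶  MIII  (L0)  txn=BusRdX  M[L0]=91
step 21: P3: store L1 := 55  ⟶  IIIM  (L1)  txn=BusRdX  M[L1]=88
step 22: P0: store L0 := 1  ⟶  MIII  (L0)  txn=∅  M[L0]=91
step 23: P3: load  L1  ⟶  IIIM  (L1)  txn=∅  M[L1]=88
step 24: P3: load  L4  ⟶  IIIS  (L4)  txn=BusRd  M[L4]=70
step 25: P0: store L4 := 21  ⟶  MIII  (L4)  txn=BusRdX  M[L4]=70
step 26: P0: store L1 := 57  ⟶  MIII  (L1)  txn=BusRdX+Flush  M[L1]=55
step 27: P2: store L1 := 62  ⟶  IIMI  (L1)  txn=BusRdX+Flush  M[L1]=57
step 28: P3: load  L1  ⟶  IISS  (L1)  txn=BusRd+Flush  M[L1]=62
step 29: P2: store L3 := 52  ⟶  IIMI  (L3)  txn=BusRdX+Flush  M[L3]=93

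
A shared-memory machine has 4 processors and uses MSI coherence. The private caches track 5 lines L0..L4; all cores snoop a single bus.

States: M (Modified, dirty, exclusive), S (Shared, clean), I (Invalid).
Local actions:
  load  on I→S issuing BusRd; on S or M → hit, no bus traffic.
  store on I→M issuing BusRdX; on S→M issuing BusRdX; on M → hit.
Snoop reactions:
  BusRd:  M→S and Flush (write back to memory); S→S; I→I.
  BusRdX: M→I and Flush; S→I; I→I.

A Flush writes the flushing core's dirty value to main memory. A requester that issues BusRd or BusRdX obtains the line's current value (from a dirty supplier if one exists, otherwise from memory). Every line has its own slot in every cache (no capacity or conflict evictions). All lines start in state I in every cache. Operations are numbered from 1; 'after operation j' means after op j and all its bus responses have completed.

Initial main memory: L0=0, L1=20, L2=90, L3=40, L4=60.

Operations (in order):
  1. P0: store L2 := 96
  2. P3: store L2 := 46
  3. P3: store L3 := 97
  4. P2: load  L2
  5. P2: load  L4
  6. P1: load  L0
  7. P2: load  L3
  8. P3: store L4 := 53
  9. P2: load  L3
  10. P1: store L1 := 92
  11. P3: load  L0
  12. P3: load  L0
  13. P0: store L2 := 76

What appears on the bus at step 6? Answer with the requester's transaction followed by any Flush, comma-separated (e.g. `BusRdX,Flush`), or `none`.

[1] P0: store L2 := 96 | P0:M(96), P1:I, P2:I, P3:I | bus: BusRdX
[2] P3: store L2 := 46 | P0:I, P1:I, P2:I, P3:M(46) | bus: BusRdX,Flush
[3] P3: store L3 := 97 | P0:I, P1:I, P2:I, P3:M(97) | bus: BusRdX
[4] P2: load  L2 | P0:I, P1:I, P2:S(46), P3:S(46) | bus: BusRd,Flush
[5] P2: load  L4 | P0:I, P1:I, P2:S(60), P3:I | bus: BusRd
[6] P1: load  L0 | P0:I, P1:S(0), P2:I, P3:I | bus: BusRd
[7] P2: load  L3 | P0:I, P1:I, P2:S(97), P3:S(97) | bus: BusRd,Flush
[8] P3: store L4 := 53 | P0:I, P1:I, P2:I, P3:M(53) | bus: BusRdX
[9] P2: load  L3 | P0:I, P1:I, P2:S(97), P3:S(97) | bus: none
[10] P1: store L1 := 92 | P0:I, P1:M(92), P2:I, P3:I | bus: BusRdX
[11] P3: load  L0 | P0:I, P1:S(0), P2:I, P3:S(0) | bus: BusRd
[12] P3: load  L0 | P0:I, P1:S(0), P2:I, P3:S(0) | bus: none
[13] P0: store L2 := 76 | P0:M(76), P1:I, P2:I, P3:I | bus: BusRdX

bus = BusRd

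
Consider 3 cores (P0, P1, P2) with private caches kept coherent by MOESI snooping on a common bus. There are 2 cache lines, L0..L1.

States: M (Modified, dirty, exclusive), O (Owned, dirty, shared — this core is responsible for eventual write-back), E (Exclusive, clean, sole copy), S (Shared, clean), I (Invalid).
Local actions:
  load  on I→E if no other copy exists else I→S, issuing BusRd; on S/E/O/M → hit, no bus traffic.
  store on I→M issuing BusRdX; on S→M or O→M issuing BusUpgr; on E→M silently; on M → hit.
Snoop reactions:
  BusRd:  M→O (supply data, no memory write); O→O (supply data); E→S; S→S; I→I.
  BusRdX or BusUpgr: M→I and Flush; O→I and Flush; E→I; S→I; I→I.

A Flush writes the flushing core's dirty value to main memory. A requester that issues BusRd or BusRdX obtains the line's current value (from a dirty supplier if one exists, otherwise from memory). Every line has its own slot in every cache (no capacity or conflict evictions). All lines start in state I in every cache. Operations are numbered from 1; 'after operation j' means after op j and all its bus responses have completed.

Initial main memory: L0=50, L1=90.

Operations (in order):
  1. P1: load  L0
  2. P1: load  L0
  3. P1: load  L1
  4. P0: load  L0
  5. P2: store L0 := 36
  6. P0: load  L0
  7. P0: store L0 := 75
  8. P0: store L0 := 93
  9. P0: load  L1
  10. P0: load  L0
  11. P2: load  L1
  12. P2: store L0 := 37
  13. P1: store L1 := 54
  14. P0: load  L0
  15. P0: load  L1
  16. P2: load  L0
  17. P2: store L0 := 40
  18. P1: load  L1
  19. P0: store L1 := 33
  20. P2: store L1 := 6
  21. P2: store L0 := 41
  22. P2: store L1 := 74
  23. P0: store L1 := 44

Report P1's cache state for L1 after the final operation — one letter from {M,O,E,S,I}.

state = I

step 1: P1: load  L0  ⟶  IEI  (L0)  txn=BusRd  M[L0]=50
step 2: P1: load  L0  ⟶  IEI  (L0)  txn=∅  M[L0]=50
step 3: P1: load  L1  ⟶  IEI  (L1)  txn=BusRd  M[L1]=90
step 4: P0: load  L0  ⟶  SSI  (L0)  txn=BusRd  M[L0]=50
step 5: P2: store L0 := 36  ⟶  IIM  (L0)  txn=BusRdX  M[L0]=50
step 6: P0: load  L0  ⟶  SIO  (L0)  txn=BusRd  M[L0]=50
step 7: P0: store L0 := 75  ⟶  MII  (L0)  txn=BusUpgr+Flush  M[L0]=36
step 8: P0: store L0 := 93  ⟶  MII  (L0)  txn=∅  M[L0]=36
step 9: P0: load  L1  ⟶  SSI  (L1)  txn=BusRd  M[L1]=90
step 10: P0: load  L0  ⟶  MII  (L0)  txn=∅  M[L0]=36
step 11: P2: load  L1  ⟶  SSS  (L1)  txn=BusRd  M[L1]=90
step 12: P2: store L0 := 37  ⟶  IIM  (L0)  txn=BusRdX+Flush  M[L0]=93
step 13: P1: store L1 := 54  ⟶  IMI  (L1)  txn=BusUpgr  M[L1]=90
step 14: P0: load  L0  ⟶  SIO  (L0)  txn=BusRd  M[L0]=93
step 15: P0: load  L1  ⟶  SOI  (L1)  txn=BusRd  M[L1]=90
step 16: P2: load  L0  ⟶  SIO  (L0)  txn=∅  M[L0]=93
step 17: P2: store L0 := 40  ⟶  IIM  (L0)  txn=BusUpgr  M[L0]=93
step 18: P1: load  L1  ⟶  SOI  (L1)  txn=∅  M[L1]=90
step 19: P0: store L1 := 33  ⟶  MII  (L1)  txn=BusUpgr+Flush  M[L1]=54
step 20: P2: store L1 := 6  ⟶  IIM  (L1)  txn=BusRdX+Flush  M[L1]=33
step 21: P2: store L0 := 41  ⟶  IIM  (L0)  txn=∅  M[L0]=93
step 22: P2: store L1 := 74  ⟶  IIM  (L1)  txn=∅  M[L1]=33
step 23: P0: store L1 := 44  ⟶  MII  (L1)  txn=BusRdX+Flush  M[L1]=74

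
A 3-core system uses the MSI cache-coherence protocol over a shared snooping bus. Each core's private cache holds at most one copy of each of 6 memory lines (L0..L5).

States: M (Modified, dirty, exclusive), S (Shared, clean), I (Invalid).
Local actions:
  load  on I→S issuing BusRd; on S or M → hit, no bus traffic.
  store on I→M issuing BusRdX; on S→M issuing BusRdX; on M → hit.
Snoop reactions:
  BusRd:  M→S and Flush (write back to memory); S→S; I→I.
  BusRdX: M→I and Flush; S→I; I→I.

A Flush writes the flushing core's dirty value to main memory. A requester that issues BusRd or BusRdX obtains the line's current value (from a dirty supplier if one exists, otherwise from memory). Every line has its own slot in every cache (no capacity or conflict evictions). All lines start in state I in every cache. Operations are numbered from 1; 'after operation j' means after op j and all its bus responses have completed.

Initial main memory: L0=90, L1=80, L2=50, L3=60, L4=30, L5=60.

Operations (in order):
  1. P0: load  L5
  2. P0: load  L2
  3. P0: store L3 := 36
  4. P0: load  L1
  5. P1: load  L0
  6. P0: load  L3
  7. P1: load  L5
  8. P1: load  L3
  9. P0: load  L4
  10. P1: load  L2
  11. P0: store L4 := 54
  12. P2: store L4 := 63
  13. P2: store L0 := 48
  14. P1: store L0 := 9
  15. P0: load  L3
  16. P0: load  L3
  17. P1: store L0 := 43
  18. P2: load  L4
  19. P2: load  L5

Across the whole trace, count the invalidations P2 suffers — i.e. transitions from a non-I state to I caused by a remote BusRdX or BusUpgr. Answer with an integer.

invalidations = 1

step 1: P0: load  L5  ⟶  SII  (L5)  txn=BusRd  M[L5]=60
step 2: P0: load  L2  ⟶  SII  (L2)  txn=BusRd  M[L2]=50
step 3: P0: store L3 := 36  ⟶  MII  (L3)  txn=BusRdX  M[L3]=60
step 4: P0: load  L1  ⟶  SII  (L1)  txn=BusRd  M[L1]=80
step 5: P1: load  L0  ⟶  ISI  (L0)  txn=BusRd  M[L0]=90
step 6: P0: load  L3  ⟶  MII  (L3)  txn=∅  M[L3]=60
step 7: P1: load  L5  ⟶  SSI  (L5)  txn=BusRd  M[L5]=60
step 8: P1: load  L3  ⟶  SSI  (L3)  txn=BusRd+Flush  M[L3]=36
step 9: P0: load  L4  ⟶  SII  (L4)  txn=BusRd  M[L4]=30
step 10: P1: load  L2  ⟶  SSI  (L2)  txn=BusRd  M[L2]=50
step 11: P0: store L4 := 54  ⟶  MII  (L4)  txn=BusRdX  M[L4]=30
step 12: P2: store L4 := 63  ⟶  IIM  (L4)  txn=BusRdX+Flush  M[L4]=54
step 13: P2: store L0 := 48  ⟶  IIM  (L0)  txn=BusRdX  M[L0]=90
step 14: P1: store L0 := 9  ⟶  IMI  (L0)  txn=BusRdX+Flush  M[L0]=48
step 15: P0: load  L3  ⟶  SSI  (L3)  txn=∅  M[L3]=36
step 16: P0: load  L3  ⟶  SSI  (L3)  txn=∅  M[L3]=36
step 17: P1: store L0 := 43  ⟶  IMI  (L0)  txn=∅  M[L0]=48
step 18: P2: load  L4  ⟶  IIM  (L4)  txn=∅  M[L4]=54
step 19: P2: load  L5  ⟶  SSS  (L5)  txn=BusRd  M[L5]=60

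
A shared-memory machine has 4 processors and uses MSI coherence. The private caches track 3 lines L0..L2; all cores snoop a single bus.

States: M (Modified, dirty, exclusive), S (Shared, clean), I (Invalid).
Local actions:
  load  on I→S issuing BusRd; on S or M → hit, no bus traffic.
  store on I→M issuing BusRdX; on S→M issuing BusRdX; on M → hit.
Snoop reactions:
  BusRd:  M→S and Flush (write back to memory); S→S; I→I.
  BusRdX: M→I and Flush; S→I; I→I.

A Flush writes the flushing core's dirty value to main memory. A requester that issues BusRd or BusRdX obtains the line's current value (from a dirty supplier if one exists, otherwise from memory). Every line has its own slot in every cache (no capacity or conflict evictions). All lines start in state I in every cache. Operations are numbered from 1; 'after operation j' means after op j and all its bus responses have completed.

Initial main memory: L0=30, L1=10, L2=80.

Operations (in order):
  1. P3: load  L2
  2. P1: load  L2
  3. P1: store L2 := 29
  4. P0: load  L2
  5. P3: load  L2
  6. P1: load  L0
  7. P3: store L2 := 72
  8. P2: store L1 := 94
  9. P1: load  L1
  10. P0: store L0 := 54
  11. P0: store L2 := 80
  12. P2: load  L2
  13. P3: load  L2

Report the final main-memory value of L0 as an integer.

memory[L0] = 30

step 1: P3: load  L2  ⟶  IIIS  (L2)  txn=BusRd  M[L2]=80
step 2: P1: load  L2  ⟶  ISIS  (L2)  txn=BusRd  M[L2]=80
step 3: P1: store L2 := 29  ⟶  IMII  (L2)  txn=BusRdX  M[L2]=80
step 4: P0: load  L2  ⟶  SSII  (L2)  txn=BusRd+Flush  M[L2]=29
step 5: P3: load  L2  ⟶  SSIS  (L2)  txn=BusRd  M[L2]=29
step 6: P1: load  L0  ⟶  ISII  (L0)  txn=BusRd  M[L0]=30
step 7: P3: store L2 := 72  ⟶  IIIM  (L2)  txn=BusRdX  M[L2]=29
step 8: P2: store L1 := 94  ⟶  IIMI  (L1)  txn=BusRdX  M[L1]=10
step 9: P1: load  L1  ⟶  ISSI  (L1)  txn=BusRd+Flush  M[L1]=94
step 10: P0: store L0 := 54  ⟶  MIII  (L0)  txn=BusRdX  M[L0]=30
step 11: P0: store L2 := 80  ⟶  MIII  (L2)  txn=BusRdX+Flush  M[L2]=72
step 12: P2: load  L2  ⟶  SISI  (L2)  txn=BusRd+Flush  M[L2]=80
step 13: P3: load  L2  ⟶  SISS  (L2)  txn=BusRd  M[L2]=80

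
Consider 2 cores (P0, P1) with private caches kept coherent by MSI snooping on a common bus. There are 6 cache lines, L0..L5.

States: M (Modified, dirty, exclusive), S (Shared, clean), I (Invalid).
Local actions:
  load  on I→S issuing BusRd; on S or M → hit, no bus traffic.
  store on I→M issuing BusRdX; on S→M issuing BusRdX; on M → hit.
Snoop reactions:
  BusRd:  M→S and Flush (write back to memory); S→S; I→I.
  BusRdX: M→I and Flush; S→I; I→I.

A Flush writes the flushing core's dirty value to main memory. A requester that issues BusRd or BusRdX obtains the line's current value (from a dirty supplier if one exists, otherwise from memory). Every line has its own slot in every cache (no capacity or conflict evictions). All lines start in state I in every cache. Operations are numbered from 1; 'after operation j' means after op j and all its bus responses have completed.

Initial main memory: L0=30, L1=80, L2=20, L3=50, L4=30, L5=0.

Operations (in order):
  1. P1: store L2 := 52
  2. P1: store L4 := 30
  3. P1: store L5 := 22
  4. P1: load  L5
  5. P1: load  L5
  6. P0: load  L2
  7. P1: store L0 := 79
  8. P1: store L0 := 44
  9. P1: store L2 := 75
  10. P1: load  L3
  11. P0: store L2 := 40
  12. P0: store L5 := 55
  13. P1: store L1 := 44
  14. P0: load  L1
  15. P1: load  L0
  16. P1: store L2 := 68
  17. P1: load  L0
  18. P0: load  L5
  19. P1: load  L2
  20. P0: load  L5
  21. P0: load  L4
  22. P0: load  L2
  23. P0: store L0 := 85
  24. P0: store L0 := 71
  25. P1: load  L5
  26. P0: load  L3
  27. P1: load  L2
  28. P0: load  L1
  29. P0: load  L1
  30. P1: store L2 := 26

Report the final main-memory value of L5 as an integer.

memory[L5] = 55

[1] P1: store L2 := 52 | P0:I, P1:M(52) | bus: BusRdX
[2] P1: store L4 := 30 | P0:I, P1:M(30) | bus: BusRdX
[3] P1: store L5 := 22 | P0:I, P1:M(22) | bus: BusRdX
[4] P1: load  L5 | P0:I, P1:M(22) | bus: none
[5] P1: load  L5 | P0:I, P1:M(22) | bus: none
[6] P0: load  L2 | P0:S(52), P1:S(52) | bus: BusRd,Flush
[7] P1: store L0 := 79 | P0:I, P1:M(79) | bus: BusRdX
[8] P1: store L0 := 44 | P0:I, P1:M(44) | bus: none
[9] P1: store L2 := 75 | P0:I, P1:M(75) | bus: BusRdX
[10] P1: load  L3 | P0:I, P1:S(50) | bus: BusRd
[11] P0: store L2 := 40 | P0:M(40), P1:I | bus: BusRdX,Flush
[12] P0: store L5 := 55 | P0:M(55), P1:I | bus: BusRdX,Flush
[13] P1: store L1 := 44 | P0:I, P1:M(44) | bus: BusRdX
[14] P0: load  L1 | P0:S(44), P1:S(44) | bus: BusRd,Flush
[15] P1: load  L0 | P0:I, P1:M(44) | bus: none
[16] P1: store L2 := 68 | P0:I, P1:M(68) | bus: BusRdX,Flush
[17] P1: load  L0 | P0:I, P1:M(44) | bus: none
[18] P0: load  L5 | P0:M(55), P1:I | bus: none
[19] P1: load  L2 | P0:I, P1:M(68) | bus: none
[20] P0: load  L5 | P0:M(55), P1:I | bus: none
[21] P0: load  L4 | P0:S(30), P1:S(30) | bus: BusRd,Flush
[22] P0: load  L2 | P0:S(68), P1:S(68) | bus: BusRd,Flush
[23] P0: store L0 := 85 | P0:M(85), P1:I | bus: BusRdX,Flush
[24] P0: store L0 := 71 | P0:M(71), P1:I | bus: none
[25] P1: load  L5 | P0:S(55), P1:S(55) | bus: BusRd,Flush
[26] P0: load  L3 | P0:S(50), P1:S(50) | bus: BusRd
[27] P1: load  L2 | P0:S(68), P1:S(68) | bus: none
[28] P0: load  L1 | P0:S(44), P1:S(44) | bus: none
[29] P0: load  L1 | P0:S(44), P1:S(44) | bus: none
[30] P1: store L2 := 26 | P0:I, P1:M(26) | bus: BusRdX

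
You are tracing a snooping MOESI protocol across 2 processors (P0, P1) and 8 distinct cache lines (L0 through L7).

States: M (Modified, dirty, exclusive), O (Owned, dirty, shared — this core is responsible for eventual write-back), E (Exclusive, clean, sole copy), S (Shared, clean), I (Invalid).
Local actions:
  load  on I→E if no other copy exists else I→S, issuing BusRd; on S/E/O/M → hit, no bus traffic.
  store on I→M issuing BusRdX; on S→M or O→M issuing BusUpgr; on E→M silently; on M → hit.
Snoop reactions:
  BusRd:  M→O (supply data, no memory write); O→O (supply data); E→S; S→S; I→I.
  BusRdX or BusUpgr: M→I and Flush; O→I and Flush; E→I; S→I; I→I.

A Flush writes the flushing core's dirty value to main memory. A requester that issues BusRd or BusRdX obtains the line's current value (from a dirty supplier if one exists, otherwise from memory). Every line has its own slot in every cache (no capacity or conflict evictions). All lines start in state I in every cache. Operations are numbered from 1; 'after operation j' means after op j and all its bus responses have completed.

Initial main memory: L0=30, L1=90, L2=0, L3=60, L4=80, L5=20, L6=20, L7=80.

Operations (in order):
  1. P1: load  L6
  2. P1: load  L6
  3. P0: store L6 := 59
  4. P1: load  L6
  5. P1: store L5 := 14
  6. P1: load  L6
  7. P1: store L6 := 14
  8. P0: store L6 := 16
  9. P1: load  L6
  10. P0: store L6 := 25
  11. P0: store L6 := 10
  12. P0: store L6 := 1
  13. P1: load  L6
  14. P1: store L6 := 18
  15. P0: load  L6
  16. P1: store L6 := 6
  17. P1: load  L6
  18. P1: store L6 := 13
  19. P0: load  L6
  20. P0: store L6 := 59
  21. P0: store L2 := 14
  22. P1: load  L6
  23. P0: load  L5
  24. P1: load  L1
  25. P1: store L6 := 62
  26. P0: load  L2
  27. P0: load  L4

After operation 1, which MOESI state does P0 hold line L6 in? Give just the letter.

state = I

[1] P1: load  L6 | P0:I, P1:E(20) | bus: BusRd
[2] P1: load  L6 | P0:I, P1:E(20) | bus: none
[3] P0: store L6 := 59 | P0:M(59), P1:I | bus: BusRdX
[4] P1: load  L6 | P0:O(59), P1:S(59) | bus: BusRd
[5] P1: store L5 := 14 | P0:I, P1:M(14) | bus: BusRdX
[6] P1: load  L6 | P0:O(59), P1:S(59) | bus: none
[7] P1: store L6 := 14 | P0:I, P1:M(14) | bus: BusUpgr,Flush
[8] P0: store L6 := 16 | P0:M(16), P1:I | bus: BusRdX,Flush
[9] P1: load  L6 | P0:O(16), P1:S(16) | bus: BusRd
[10] P0: store L6 := 25 | P0:M(25), P1:I | bus: BusUpgr
[11] P0: store L6 := 10 | P0:M(10), P1:I | bus: none
[12] P0: store L6 := 1 | P0:M(1), P1:I | bus: none
[13] P1: load  L6 | P0:O(1), P1:S(1) | bus: BusRd
[14] P1: store L6 := 18 | P0:I, P1:M(18) | bus: BusUpgr,Flush
[15] P0: load  L6 | P0:S(18), P1:O(18) | bus: BusRd
[16] P1: store L6 := 6 | P0:I, P1:M(6) | bus: BusUpgr
[17] P1: load  L6 | P0:I, P1:M(6) | bus: none
[18] P1: store L6 := 13 | P0:I, P1:M(13) | bus: none
[19] P0: load  L6 | P0:S(13), P1:O(13) | bus: BusRd
[20] P0: store L6 := 59 | P0:M(59), P1:I | bus: BusUpgr,Flush
[21] P0: store L2 := 14 | P0:M(14), P1:I | bus: BusRdX
[22] P1: load  L6 | P0:O(59), P1:S(59) | bus: BusRd
[23] P0: load  L5 | P0:S(14), P1:O(14) | bus: BusRd
[24] P1: load  L1 | P0:I, P1:E(90) | bus: BusRd
[25] P1: store L6 := 62 | P0:I, P1:M(62) | bus: BusUpgr,Flush
[26] P0: load  L2 | P0:M(14), P1:I | bus: none
[27] P0: load  L4 | P0:E(80), P1:I | bus: BusRd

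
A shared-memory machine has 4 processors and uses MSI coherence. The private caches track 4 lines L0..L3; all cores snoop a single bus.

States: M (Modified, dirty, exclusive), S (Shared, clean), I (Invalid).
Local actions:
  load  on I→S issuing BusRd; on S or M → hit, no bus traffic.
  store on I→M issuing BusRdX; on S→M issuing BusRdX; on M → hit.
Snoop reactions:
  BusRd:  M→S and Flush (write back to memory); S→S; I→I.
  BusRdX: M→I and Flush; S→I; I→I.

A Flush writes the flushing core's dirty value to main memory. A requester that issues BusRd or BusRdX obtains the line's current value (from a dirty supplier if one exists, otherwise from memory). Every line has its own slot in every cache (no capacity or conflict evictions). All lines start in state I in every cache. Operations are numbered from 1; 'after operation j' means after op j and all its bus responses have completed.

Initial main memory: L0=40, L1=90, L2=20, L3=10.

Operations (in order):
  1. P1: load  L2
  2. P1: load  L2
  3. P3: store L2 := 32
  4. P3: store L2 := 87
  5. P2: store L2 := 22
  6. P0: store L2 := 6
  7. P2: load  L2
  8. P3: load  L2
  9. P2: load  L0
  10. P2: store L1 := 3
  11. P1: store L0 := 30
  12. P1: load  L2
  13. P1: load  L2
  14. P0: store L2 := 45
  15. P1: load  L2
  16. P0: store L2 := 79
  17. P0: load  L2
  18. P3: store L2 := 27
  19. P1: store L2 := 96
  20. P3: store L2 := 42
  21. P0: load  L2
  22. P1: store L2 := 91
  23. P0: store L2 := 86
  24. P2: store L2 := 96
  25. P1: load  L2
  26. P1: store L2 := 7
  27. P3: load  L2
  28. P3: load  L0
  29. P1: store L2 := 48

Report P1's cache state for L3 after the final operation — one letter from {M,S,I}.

step 1: P1: load  L2  ⟶  ISII  (L2)  txn=BusRd  M[L2]=20
step 2: P1: load  L2  ⟶  ISII  (L2)  txn=∅  M[L2]=20
step 3: P3: store L2 := 32  ⟶  IIIM  (L2)  txn=BusRdX  M[L2]=20
step 4: P3: store L2 := 87  ⟶  IIIM  (L2)  txn=∅  M[L2]=20
step 5: P2: store L2 := 22  ⟶  IIMI  (L2)  txn=BusRdX+Flush  M[L2]=87
step 6: P0: store L2 := 6  ⟶  MIII  (L2)  txn=BusRdX+Flush  M[L2]=22
step 7: P2: load  L2  ⟶  SISI  (L2)  txn=BusRd+Flush  M[L2]=6
step 8: P3: load  L2  ⟶  SISS  (L2)  txn=BusRd  M[L2]=6
step 9: P2: load  L0  ⟶  IISI  (L0)  txn=BusRd  M[L0]=40
step 10: P2: store L1 := 3  ⟶  IIMI  (L1)  txn=BusRdX  M[L1]=90
step 11: P1: store L0 := 30  ⟶  IMII  (L0)  txn=BusRdX  M[L0]=40
step 12: P1: load  L2  ⟶  SSSS  (L2)  txn=BusRd  M[L2]=6
step 13: P1: load  L2  ⟶  SSSS  (L2)  txn=∅  M[L2]=6
step 14: P0: store L2 := 45  ⟶  MIII  (L2)  txn=BusRdX  M[L2]=6
step 15: P1: load  L2  ⟶  SSII  (L2)  txn=BusRd+Flush  M[L2]=45
step 16: P0: store L2 := 79  ⟶  MIII  (L2)  txn=BusRdX  M[L2]=45
step 17: P0: load  L2  ⟶  MIII  (L2)  txn=∅  M[L2]=45
step 18: P3: store L2 := 27  ⟶  IIIM  (L2)  txn=BusRdX+Flush  M[L2]=79
step 19: P1: store L2 := 96  ⟶  IMII  (L2)  txn=BusRdX+Flush  M[L2]=27
step 20: P3: store L2 := 42  ⟶  IIIM  (L2)  txn=BusRdX+Flush  M[L2]=96
step 21: P0: load  L2  ⟶  SIIS  (L2)  txn=BusRd+Flush  M[L2]=42
step 22: P1: store L2 := 91  ⟶  IMII  (L2)  txn=BusRdX  M[L2]=42
step 23: P0: store L2 := 86  ⟶  MIII  (L2)  txn=BusRdX+Flush  M[L2]=91
step 24: P2: store L2 := 96  ⟶  IIMI  (L2)  txn=BusRdX+Flush  M[L2]=86
step 25: P1: load  L2  ⟶  ISSI  (L2)  txn=BusRd+Flush  M[L2]=96
step 26: P1: store L2 := 7  ⟶  IMII  (L2)  txn=BusRdX  M[L2]=96
step 27: P3: load  L2  ⟶  ISIS  (L2)  txn=BusRd+Flush  M[L2]=7
step 28: P3: load  L0  ⟶  ISIS  (L0)  txn=BusRd+Flush  M[L0]=30
step 29: P1: store L2 := 48  ⟶  IMII  (L2)  txn=BusRdX  M[L2]=7

state = I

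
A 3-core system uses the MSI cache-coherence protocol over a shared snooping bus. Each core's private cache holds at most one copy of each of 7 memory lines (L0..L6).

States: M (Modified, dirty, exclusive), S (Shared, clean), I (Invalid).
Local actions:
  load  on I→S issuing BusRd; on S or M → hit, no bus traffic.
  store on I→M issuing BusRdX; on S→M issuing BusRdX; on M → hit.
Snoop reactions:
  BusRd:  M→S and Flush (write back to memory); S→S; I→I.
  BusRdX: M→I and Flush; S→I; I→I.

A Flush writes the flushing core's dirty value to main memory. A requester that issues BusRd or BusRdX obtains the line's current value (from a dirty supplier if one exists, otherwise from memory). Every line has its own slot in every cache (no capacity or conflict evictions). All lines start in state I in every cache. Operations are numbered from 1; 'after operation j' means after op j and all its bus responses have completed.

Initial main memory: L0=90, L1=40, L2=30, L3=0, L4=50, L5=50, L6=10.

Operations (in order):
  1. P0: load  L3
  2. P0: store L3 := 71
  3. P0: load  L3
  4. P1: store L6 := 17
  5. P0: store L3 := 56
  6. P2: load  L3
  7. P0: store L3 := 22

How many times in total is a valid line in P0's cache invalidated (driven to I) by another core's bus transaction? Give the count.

invalidations = 0

1. P0: load  L3  bus=[BusRd]  L3: P0=S P1=I P2=I  mem[L3]=0
2. P0: store L3 := 71  bus=[BusRdX]  L3: P0=M P1=I P2=I  mem[L3]=0
3. P0: load  L3  bus=[-]  L3: P0=M P1=I P2=I  mem[L3]=0
4. P1: store L6 := 17  bus=[BusRdX]  L6: P0=I P1=M P2=I  mem[L6]=10
5. P0: store L3 := 56  bus=[-]  L3: P0=M P1=I P2=I  mem[L3]=0
6. P2: load  L3  bus=[BusRd,Flush]  L3: P0=S P1=I P2=S  mem[L3]=56
7. P0: store L3 := 22  bus=[BusRdX]  L3: P0=M P1=I P2=I  mem[L3]=56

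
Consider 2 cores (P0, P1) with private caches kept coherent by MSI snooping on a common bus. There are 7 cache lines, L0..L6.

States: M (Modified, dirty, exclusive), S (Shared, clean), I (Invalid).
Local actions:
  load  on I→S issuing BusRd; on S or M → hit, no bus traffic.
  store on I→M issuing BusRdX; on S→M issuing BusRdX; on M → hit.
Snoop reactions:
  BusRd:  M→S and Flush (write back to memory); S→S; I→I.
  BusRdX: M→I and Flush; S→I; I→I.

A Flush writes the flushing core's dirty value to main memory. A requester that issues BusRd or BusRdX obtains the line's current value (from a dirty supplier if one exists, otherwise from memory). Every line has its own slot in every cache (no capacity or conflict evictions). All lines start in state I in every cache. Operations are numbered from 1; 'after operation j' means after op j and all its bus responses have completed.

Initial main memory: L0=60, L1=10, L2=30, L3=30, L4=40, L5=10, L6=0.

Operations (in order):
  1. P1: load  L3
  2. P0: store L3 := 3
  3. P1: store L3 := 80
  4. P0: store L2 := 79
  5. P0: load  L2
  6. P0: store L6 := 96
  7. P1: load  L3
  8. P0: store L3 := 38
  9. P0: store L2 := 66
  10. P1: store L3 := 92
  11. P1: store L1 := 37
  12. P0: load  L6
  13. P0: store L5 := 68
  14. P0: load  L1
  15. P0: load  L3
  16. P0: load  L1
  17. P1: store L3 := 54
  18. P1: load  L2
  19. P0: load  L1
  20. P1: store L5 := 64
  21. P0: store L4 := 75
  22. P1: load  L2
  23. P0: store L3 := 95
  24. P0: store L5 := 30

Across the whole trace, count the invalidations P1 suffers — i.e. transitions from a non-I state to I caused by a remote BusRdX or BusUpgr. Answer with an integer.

[1] P1: load  L3 | P0:I, P1:S(30) | bus: BusRd
[2] P0: store L3 := 3 | P0:M(3), P1:I | bus: BusRdX
[3] P1: store L3 := 80 | P0:I, P1:M(80) | bus: BusRdX,Flush
[4] P0: store L2 := 79 | P0:M(79), P1:I | bus: BusRdX
[5] P0: load  L2 | P0:M(79), P1:I | bus: none
[6] P0: store L6 := 96 | P0:M(96), P1:I | bus: BusRdX
[7] P1: load  L3 | P0:I, P1:M(80) | bus: none
[8] P0: store L3 := 38 | P0:M(38), P1:I | bus: BusRdX,Flush
[9] P0: store L2 := 66 | P0:M(66), P1:I | bus: none
[10] P1: store L3 := 92 | P0:I, P1:M(92) | bus: BusRdX,Flush
[11] P1: store L1 := 37 | P0:I, P1:M(37) | bus: BusRdX
[12] P0: load  L6 | P0:M(96), P1:I | bus: none
[13] P0: store L5 := 68 | P0:M(68), P1:I | bus: BusRdX
[14] P0: load  L1 | P0:S(37), P1:S(37) | bus: BusRd,Flush
[15] P0: load  L3 | P0:S(92), P1:S(92) | bus: BusRd,Flush
[16] P0: load  L1 | P0:S(37), P1:S(37) | bus: none
[17] P1: store L3 := 54 | P0:I, P1:M(54) | bus: BusRdX
[18] P1: load  L2 | P0:S(66), P1:S(66) | bus: BusRd,Flush
[19] P0: load  L1 | P0:S(37), P1:S(37) | bus: none
[20] P1: store L5 := 64 | P0:I, P1:M(64) | bus: BusRdX,Flush
[21] P0: store L4 := 75 | P0:M(75), P1:I | bus: BusRdX
[22] P1: load  L2 | P0:S(66), P1:S(66) | bus: none
[23] P0: store L3 := 95 | P0:M(95), P1:I | bus: BusRdX,Flush
[24] P0: store L5 := 30 | P0:M(30), P1:I | bus: BusRdX,Flush

invalidations = 4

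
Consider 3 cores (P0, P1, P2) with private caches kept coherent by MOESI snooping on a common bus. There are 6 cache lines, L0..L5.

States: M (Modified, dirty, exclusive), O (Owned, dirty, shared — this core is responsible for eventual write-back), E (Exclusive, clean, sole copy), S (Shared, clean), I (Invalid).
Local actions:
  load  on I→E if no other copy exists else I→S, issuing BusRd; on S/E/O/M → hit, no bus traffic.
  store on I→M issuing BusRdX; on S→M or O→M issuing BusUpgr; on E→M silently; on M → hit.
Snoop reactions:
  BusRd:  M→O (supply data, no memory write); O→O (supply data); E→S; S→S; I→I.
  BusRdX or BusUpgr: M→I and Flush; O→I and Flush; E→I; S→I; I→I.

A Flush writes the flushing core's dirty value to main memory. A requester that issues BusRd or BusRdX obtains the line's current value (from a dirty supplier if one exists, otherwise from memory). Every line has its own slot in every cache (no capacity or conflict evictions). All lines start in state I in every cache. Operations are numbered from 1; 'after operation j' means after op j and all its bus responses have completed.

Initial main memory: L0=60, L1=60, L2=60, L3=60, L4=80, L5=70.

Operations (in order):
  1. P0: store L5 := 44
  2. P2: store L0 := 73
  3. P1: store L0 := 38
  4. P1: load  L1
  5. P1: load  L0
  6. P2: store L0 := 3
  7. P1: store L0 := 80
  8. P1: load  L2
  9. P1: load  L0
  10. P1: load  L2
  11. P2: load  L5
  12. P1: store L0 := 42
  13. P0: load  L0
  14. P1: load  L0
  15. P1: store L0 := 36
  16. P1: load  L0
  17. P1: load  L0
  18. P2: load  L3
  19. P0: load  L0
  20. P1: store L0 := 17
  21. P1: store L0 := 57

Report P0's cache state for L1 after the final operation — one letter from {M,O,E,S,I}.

1. P0: store L5 := 44  bus=[BusRdX]  L5: P0=M P1=I P2=I  mem[L5]=70
2. P2: store L0 := 73  bus=[BusRdX]  L0: P0=I P1=I P2=M  mem[L0]=60
3. P1: store L0 := 38  bus=[BusRdX,Flush]  L0: P0=I P1=M P2=I  mem[L0]=73
4. P1: load  L1  bus=[BusRd]  L1: P0=I P1=E P2=I  mem[L1]=60
5. P1: load  L0  bus=[-]  L0: P0=I P1=M P2=I  mem[L0]=73
6. P2: store L0 := 3  bus=[BusRdX,Flush]  L0: P0=I P1=I P2=M  mem[L0]=38
7. P1: store L0 := 80  bus=[BusRdX,Flush]  L0: P0=I P1=M P2=I  mem[L0]=3
8. P1: load  L2  bus=[BusRd]  L2: P0=I P1=E P2=I  mem[L2]=60
9. P1: load  L0  bus=[-]  L0: P0=I P1=M P2=I  mem[L0]=3
10. P1: load  L2  bus=[-]  L2: P0=I P1=E P2=I  mem[L2]=60
11. P2: load  L5  bus=[BusRd]  L5: P0=O P1=I P2=S  mem[L5]=70
12. P1: store L0 := 42  bus=[-]  L0: P0=I P1=M P2=I  mem[L0]=3
13. P0: load  L0  bus=[BusRd]  L0: P0=S P1=O P2=I  mem[L0]=3
14. P1: load  L0  bus=[-]  L0: P0=S P1=O P2=I  mem[L0]=3
15. P1: store L0 := 36  bus=[BusUpgr]  L0: P0=I P1=M P2=I  mem[L0]=3
16. P1: load  L0  bus=[-]  L0: P0=I P1=M P2=I  mem[L0]=3
17. P1: load  L0  bus=[-]  L0: P0=I P1=M P2=I  mem[L0]=3
18. P2: load  L3  bus=[BusRd]  L3: P0=I P1=I P2=E  mem[L3]=60
19. P0: load  L0  bus=[BusRd]  L0: P0=S P1=O P2=I  mem[L0]=3
20. P1: store L0 := 17  bus=[BusUpgr]  L0: P0=I P1=M P2=I  mem[L0]=3
21. P1: store L0 := 57  bus=[-]  L0: P0=I P1=M P2=I  mem[L0]=3

state = I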